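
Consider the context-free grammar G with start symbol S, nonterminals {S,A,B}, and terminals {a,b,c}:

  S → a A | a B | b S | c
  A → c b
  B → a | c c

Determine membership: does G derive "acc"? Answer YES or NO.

Convert to CNF:
  S -> T1 S | T2 A | T2 B | c
  A -> T0 T1
  B -> T0 T0 | a
  T0 -> c
  T1 -> b
  T2 -> a

CYK fill:
  cell(0,0) a: {B,T2}  orig:{B}
  cell(1,1) c: {S,T0}  orig:{S}
  cell(2,2) c: {S,T0}  orig:{S}
  cell(0,1) ac: ∅
  cell(1,2) cc: {B}
  cell(0,2) acc: {S}

S ∈ T[0,2] ⇒ YES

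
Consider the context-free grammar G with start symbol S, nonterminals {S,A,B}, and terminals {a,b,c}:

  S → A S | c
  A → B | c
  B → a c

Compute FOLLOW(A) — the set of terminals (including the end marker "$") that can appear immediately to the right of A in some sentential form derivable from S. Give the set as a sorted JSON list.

FIRST iteration:
pass 1:
  A via A→c: +{c}
  B via B→a c: +{a}
  S via S→A S: +{c}
  S: {c}  A: {c}  B: {a}
pass 2:
  A via A→B: +{a}
  S via S→A S: +{a}
  S: {a,c}  A: {a,c}  B: {a}
pass 3: (no change)
  S: {a,c}  A: {a,c}  B: {a}

FOLLOW sets:
seed FOLLOW(S) with $
[1]
  S→A S: FOLLOW(A) ⊇ FIRST(S) = {a,c}; new: +{a,c}
  FOLLOW[S]={$}  FOLLOW[A]={a,c}  FOLLOW[B]={}
[2]
  A→B: FOLLOW(B) ⊇ FOLLOW(A) ⊇ {a,c}; new: +{a,c}
  FOLLOW[S]={$}  FOLLOW[A]={a,c}  FOLLOW[B]={a,c}
[3] (stable)
  FOLLOW[S]={$}  FOLLOW[A]={a,c}  FOLLOW[B]={a,c}

FOLLOW(A) = ["a", "c"]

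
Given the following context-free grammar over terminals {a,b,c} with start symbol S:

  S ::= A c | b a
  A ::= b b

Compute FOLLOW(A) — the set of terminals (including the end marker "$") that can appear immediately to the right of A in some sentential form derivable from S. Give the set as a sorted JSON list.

FIRST iteration:
round 1:
  A via A→b b: +{b}
  S via S→A c: +{b}
  FIRST(S)={b}  FIRST(A)={b}
round 2: done
  FIRST(S)={b}  FIRST(A)={b}

Compute FOLLOW by fixpoint:
seed FOLLOW(S) with $
iter 1:
  S→A c: FOLLOW(A) ⊇ FIRST(c) = {c}; new: +{c}
  FOLLOW[S]={$}  FOLLOW[A]={c}
iter 2: done
  FOLLOW[S]={$}  FOLLOW[A]={c}

FOLLOW(A) = ["c"]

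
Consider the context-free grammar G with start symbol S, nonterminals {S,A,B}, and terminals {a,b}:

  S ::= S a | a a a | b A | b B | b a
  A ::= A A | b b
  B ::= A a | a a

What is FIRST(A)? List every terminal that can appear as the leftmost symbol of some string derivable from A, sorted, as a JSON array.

FIRST iteration:
iter 1:
  A via A→b b: +{b}
  B via B→A a: +{b}
  B via B→a a: +{a}
  S via S→a a a: +{a}
  S via S→b A: +{b}
  FIRST[S]={a,b}  FIRST[A]={b}  FIRST[B]={a,b}
iter 2: — fixpoint
  FIRST[S]={a,b}  FIRST[A]={b}  FIRST[B]={a,b}

FIRST(A) = ["b"]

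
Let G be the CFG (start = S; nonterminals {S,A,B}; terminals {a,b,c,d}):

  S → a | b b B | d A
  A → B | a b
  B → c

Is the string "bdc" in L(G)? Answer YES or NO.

CNF form of G:
  S -> T1 X3 | T2 A | a
  A -> T0 T1 | c
  B -> c
  T0 -> a
  T1 -> b
  T2 -> d
  X3 -> T1 B

CYK fill:
  [0..0]={T1}  "b"  orig:{}
  [1..1]={T2}  "d"  orig:{}
  [2..2]={A,B}  "c"
  [0..1]=∅  "bd"
  [1..2]={S}  "dc"
  [0..2]=∅  "bdc"

S ∉ T[0,2] ⇒ NO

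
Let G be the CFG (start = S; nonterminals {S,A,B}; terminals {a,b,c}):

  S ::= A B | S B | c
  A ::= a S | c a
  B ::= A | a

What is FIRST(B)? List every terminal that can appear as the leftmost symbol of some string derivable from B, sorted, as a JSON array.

FIRST sets, iterate to fixpoint:
round 1:
  A via A→a S: +{a}
  A via A→c a: +{c}
  B via B→A: +{a,c}
  S via S→A B: +{a,c}
  S: {a,c}  A: {a,c}  B: {a,c}
round 2: (no change)
  S: {a,c}  A: {a,c}  B: {a,c}

FIRST(B) = ["a", "c"]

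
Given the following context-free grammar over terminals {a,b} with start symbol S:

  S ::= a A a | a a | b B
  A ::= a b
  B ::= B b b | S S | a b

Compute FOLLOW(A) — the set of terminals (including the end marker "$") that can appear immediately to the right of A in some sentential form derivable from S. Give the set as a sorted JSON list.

FIRST sets, iterate to fixpoint:
iter 1:
  A via A→a b: +{a}
  B via B→a b: +{a}
  S via S→a A a: +{a}
  S via S→b B: +{b}
  FIRST(S)={a,b}  FIRST(A)={a}  FIRST(B)={a}
iter 2:
  B via B→S S: +{b}
  FIRST(S)={a,b}  FIRST(A)={a}  FIRST(B)={a,b}
iter 3: done
  FIRST(S)={a,b}  FIRST(A)={a}  FIRST(B)={a,b}

FOLLOW iteration:
initialize: $ ∈ FOLLOW(S)
iter 1:
  B→B b b: FOLLOW(B) ⊇ FIRST(b) = {b}; new: +{b}
  B→S S: FOLLOW(S) ⊇ FIRST(S) = {a,b}; new: +{a,b}
  S→a A a: FOLLOW(A) ⊇ FIRST(a) = {a}; new: +{a}
  S→b B: FOLLOW(B) ⊇ FOLLOW(S) ⊇ {$,a,b}; new: +{$,a}
  FOLLOW[S]={$,a,b}  FOLLOW[A]={a}  FOLLOW[B]={$,a,b}
iter 2: (stable)
  FOLLOW[S]={$,a,b}  FOLLOW[A]={a}  FOLLOW[B]={$,a,b}

FOLLOW(A) = ["a"]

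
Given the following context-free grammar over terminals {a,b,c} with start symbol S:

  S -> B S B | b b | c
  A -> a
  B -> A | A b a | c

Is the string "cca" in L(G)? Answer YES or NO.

Convert to CNF:
  S -> B X3 | T0 T0 | c
  A -> a
  B -> A X2 | a | c
  T0 -> b
  T1 -> a
  X2 -> T0 T1
  X3 -> S B

Fill CYK table bottom-up:
  T[0,0] 'c' = {B,S}
  T[1,1] 'c' = {B,S}
  T[2,2] 'a' = {A,B,T1}  orig:{A,B}
  T[0,1] 'cc' = {X3}  orig:{}
  T[1,2] 'ca' = {X3}  orig:{}
  T[0,2] 'cca' = {S}

S ∈ T[0,2] ⇒ YES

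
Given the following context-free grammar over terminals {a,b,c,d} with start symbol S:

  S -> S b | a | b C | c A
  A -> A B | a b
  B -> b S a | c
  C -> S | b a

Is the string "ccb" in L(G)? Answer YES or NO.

CNF form of G:
  S -> S T1 | T1 C | T2 A | a
  A -> A B | T0 T1
  B -> T1 X3 | c
  C -> S T1 | T1 C | T1 T0 | T2 A | a
  T0 -> a
  T1 -> b
  T2 -> c
  X3 -> S T0

Fill CYK table bottom-up:
  T[0,0] 'c' = {B,T2}  orig:{B}
  T[1,1] 'c' = {B,T2}  orig:{B}
  T[2,2] 'b' = {T1}  orig:{}
  T[0,1] 'cc' = ∅
  T[1,2] 'cb' = ∅
  T[0,2] 'ccb' = ∅

S ∉ T[0,2] ⇒ NO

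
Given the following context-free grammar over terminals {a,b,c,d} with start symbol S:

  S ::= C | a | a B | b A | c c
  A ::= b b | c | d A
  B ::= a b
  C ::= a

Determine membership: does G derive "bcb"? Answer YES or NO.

Convert to CNF:
  S -> T0 A | T2 B | T3 T3 | a
  A -> T0 T0 | T1 A | c
  B -> T2 T0
  C -> a
  T0 -> b
  T1 -> d
  T2 -> a
  T3 -> c

Fill CYK table bottom-up:
  cell(0,0) b: {T0}  orig:{}
  cell(1,1) c: {A,T3}  orig:{A}
  cell(2,2) b: {T0}  orig:{}
  cell(0,1) bc: {S}
  cell(1,2) cb: ∅
  cell(0,2) bcb: ∅

S ∉ T[0,2] ⇒ NO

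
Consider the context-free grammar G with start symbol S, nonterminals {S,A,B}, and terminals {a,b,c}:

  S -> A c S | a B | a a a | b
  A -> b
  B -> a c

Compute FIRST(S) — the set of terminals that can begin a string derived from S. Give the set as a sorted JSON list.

Compute FIRST by fixpoint:
[1]
  A via A→b: +{b}
  B via B→a c: +{a}
  S via S→A c S: +{b}
  S via S→a B: +{a}
  FIRST(S)={a,b}  FIRST(A)={b}  FIRST(B)={a}
[2] done
  FIRST(S)={a,b}  FIRST(A)={b}  FIRST(B)={a}

FIRST(S) = ["a", "b"]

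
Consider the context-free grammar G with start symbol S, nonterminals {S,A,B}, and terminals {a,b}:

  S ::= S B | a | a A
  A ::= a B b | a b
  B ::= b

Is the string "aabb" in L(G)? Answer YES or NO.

Convert to CNF:
  S -> S B | T0 A | a
  A -> T0 T1 | T0 X2
  B -> b
  T0 -> a
  T1 -> b
  X2 -> B T1

CYK fill:
  T[0,0] 'a' = {S,T0}  orig:{S}
  T[1,1] 'a' = {S,T0}  orig:{S}
  T[2,2] 'b' = {B,T1}  orig:{B}
  T[3,3] 'b' = {B,T1}  orig:{B}
  T[0,1] 'aa' = ∅
  T[1,2] 'ab' = {A,S}
  T[2,3] 'bb' = {X2}  orig:{}
  T[0,2] 'aab' = {S}
  T[1,3] 'abb' = {A,S}
  T[0,3] 'aabb' = {S}

S ∈ T[0,3] ⇒ YES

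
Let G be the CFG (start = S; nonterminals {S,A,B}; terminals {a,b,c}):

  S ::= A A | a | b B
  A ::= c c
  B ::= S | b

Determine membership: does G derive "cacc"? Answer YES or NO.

Convert to CNF:
  S -> A A | T1 B | a
  A -> T0 T0
  B -> A A | T1 B | a | b
  T0 -> c
  T1 -> b

CYK fill:
  [0..0]={T0}  "c"  orig:{}
  [1..1]={B,S}  "a"
  [2..2]={T0}  "c"  orig:{}
  [3..3]={T0}  "c"  orig:{}
  [0..1]=∅  "ca"
  [1..2]=∅  "ac"
  [2..3]={A}  "cc"
  [0..2]=∅  "cac"
  [1..3]=∅  "acc"
  [0..3]=∅  "cacc"

S ∉ T[0,3] ⇒ NO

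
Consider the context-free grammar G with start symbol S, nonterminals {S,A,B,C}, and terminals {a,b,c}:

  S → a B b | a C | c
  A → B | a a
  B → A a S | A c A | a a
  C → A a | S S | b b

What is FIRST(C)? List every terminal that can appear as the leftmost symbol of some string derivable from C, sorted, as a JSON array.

FIRST iteration:
round 1:
  A via A→a a: +{a}
  B via B→A a S: +{a}
  C via C→A a: +{a}
  C via C→b b: +{b}
  S via S→a B b: +{a}
  S via S→c: +{c}
  S: {a,c}  A: {a}  B: {a}  C: {a,b}
round 2:
  C via C→S S: +{c}
  S: {a,c}  A: {a}  B: {a}  C: {a,b,c}
round 3: (no change)
  S: {a,c}  A: {a}  B: {a}  C: {a,b,c}

FIRST(C) = ["a", "b", "c"]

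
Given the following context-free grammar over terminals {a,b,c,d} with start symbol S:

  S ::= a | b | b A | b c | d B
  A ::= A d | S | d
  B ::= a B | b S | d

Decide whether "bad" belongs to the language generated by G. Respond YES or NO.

CNF form of G:
  S -> T0 B | T1 A | T1 T2 | a | b
  A -> A T0 | T0 B | T1 A | T1 T2 | a | b | d
  B -> T1 S | T3 B | d
  T0 -> d
  T1 -> b
  T2 -> c
  T3 -> a

Fill CYK table bottom-up:
  T[0,0] 'b' = {A,S,T1}  orig:{A,S}
  T[1,1] 'a' = {A,S,T3}  orig:{A,S}
  T[2,2] 'd' = {A,B,T0}  orig:{A,B}
  T[0,1] 'ba' = {A,B,S}
  T[1,2] 'ad' = {A,B}
  T[0,2] 'bad' = {A,S}

S ∈ T[0,2] ⇒ YES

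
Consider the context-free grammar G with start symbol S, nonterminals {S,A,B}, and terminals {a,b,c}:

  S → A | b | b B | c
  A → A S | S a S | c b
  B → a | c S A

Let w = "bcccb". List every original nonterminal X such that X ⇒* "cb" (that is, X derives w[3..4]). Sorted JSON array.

Convert to CNF:
  S -> A S | S X5 | T1 T2 | T2 B | b | c
  A -> A S | S X3 | T1 T2
  B -> T1 X4 | a
  T0 -> a
  T1 -> c
  T2 -> b
  X3 -> T0 S
  X4 -> S A
  X5 -> T0 S

CYK fill — only the sub-triangle for w[3..4]:
  [3..3]={S,T1}  "c"  orig:{S}
  [4..4]={S,T2}  "b"  orig:{S}
  [3..4]={A,S}  "cb"

Original NTs in T[3,4] deriving "cb": ["A", "S"]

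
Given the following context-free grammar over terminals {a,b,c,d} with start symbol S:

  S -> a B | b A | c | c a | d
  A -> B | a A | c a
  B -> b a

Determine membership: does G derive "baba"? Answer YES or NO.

Convert to CNF:
  S -> T0 B | T1 A | T2 T0 | c | d
  A -> T0 A | T1 T0 | T2 T0
  B -> T1 T0
  T0 -> a
  T1 -> b
  T2 -> c

Fill CYK table bottom-up:
  cell(0,0) b: {T1}  orig:{}
  cell(1,1) a: {T0}  orig:{}
  cell(2,2) b: {T1}  orig:{}
  cell(3,3) a: {T0}  orig:{}
  cell(0,1) ba: {A,B}
  cell(1,2) ab: ∅
  cell(2,3) ba: {A,B}
  cell(0,2) bab: ∅
  cell(1,3) aba: {A,S}
  cell(0,3) baba: {S}

S ∈ T[0,3] ⇒ YES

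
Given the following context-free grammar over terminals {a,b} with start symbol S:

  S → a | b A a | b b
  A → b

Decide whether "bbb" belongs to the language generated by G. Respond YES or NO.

Convert to CNF:
  S -> T0 T0 | T0 X2 | a
  A -> b
  T0 -> b
  T1 -> a
  X2 -> A T1

Fill CYK table bottom-up:
  [0..0]={A,T0}  "b"  orig:{A}
  [1..1]={A,T0}  "b"  orig:{A}
  [2..2]={A,T0}  "b"  orig:{A}
  [0..1]={S}  "bb"
  [1..2]={S}  "bb"
  [0..2]=∅  "bbb"

S ∉ T[0,2] ⇒ NO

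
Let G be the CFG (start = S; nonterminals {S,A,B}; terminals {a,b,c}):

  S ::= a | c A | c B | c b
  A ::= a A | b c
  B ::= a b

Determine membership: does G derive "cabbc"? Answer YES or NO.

CNF form of G:
  S -> T2 A | T2 B | T2 T1 | a
  A -> T0 A | T1 T2
  B -> T0 T1
  T0 -> a
  T1 -> b
  T2 -> c

CYK table (by increasing span):
  T[0,0] 'c' = {T2}  orig:{}
  T[1,1] 'a' = {S,T0}  orig:{S}
  T[2,2] 'b' = {T1}  orig:{}
  T[3,3] 'b' = {T1}  orig:{}
  T[4,4] 'c' = {T2}  orig:{}
  T[0,1] 'ca' = ∅
  T[1,2] 'ab' = {B}
  T[2,3] 'bb' = ∅
  T[3,4] 'bc' = {A}
  T[0,2] 'cab' = {S}
  T[1,3] 'abb' = ∅
  T[2,4] 'bbc' = ∅
  T[0,3] 'cabb' = ∅
  T[1,4] 'abbc' = ∅
  T[0,4] 'cabbc' = ∅

S ∉ T[0,4] ⇒ NO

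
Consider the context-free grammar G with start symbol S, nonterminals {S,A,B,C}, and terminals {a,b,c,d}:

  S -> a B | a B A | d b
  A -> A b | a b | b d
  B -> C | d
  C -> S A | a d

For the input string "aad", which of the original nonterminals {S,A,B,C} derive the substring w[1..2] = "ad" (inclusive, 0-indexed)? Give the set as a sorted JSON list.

CNF form of G:
  S -> T1 B | T1 X3 | T2 T0
  A -> A T0 | T0 T2 | T1 T0
  B -> S A | T1 T2 | d
  C -> S A | T1 T2
  T0 -> b
  T1 -> a
  T2 -> d
  X3 -> B A

CYK table (by increasing span) (cells [i..j] with 1 ≤ i ≤ j ≤ 2 only):
  cell(1,1) a: {T1}  orig:{}
  cell(2,2) d: {B,T2}  orig:{B}
  cell(1,2) ad: {B,C,S}

Original NTs in T[1,2] deriving "ad": ["B", "C", "S"]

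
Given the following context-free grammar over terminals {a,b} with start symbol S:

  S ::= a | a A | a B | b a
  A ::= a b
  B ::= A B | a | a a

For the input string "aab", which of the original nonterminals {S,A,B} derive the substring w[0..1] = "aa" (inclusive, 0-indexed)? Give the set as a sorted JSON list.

CNF form of G:
  S -> T0 A | T0 B | T1 T0 | a
  A -> T0 T1
  B -> A B | T0 T0 | a
  T0 -> a
  T1 -> b

CYK table (by increasing span), restricted to cells inside w[0..1]:
  [0..0]={B,S,T0}  "a"  orig:{B,S}
  [1..1]={B,S,T0}  "a"  orig:{B,S}
  [0..1]={B,S}  "aa"

Original NTs in T[0,1] deriving "aa": ["B", "S"]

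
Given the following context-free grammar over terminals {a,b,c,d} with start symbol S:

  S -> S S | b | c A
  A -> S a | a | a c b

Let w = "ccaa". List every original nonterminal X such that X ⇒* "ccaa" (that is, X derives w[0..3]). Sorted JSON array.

CNF form of G:
  S -> S S | T1 A | b
  A -> S T0 | T0 X3 | a
  T0 -> a
  T1 -> c
  T2 -> b
  X3 -> T1 T2

CYK fill, restricted to cells inside w[0..3]:
  [0..0]={T1}  "c"  orig:{}
  [1..1]={T1}  "c"  orig:{}
  [2..2]={A,T0}  "a"  orig:{A}
  [3..3]={A,T0}  "a"  orig:{A}
  [0..1]=∅  "cc"
  [1..2]={S}  "ca"
  [2..3]=∅  "aa"
  [0..2]=∅  "cca"
  [1..3]={A}  "caa"
  [0..3]={S}  "ccaa"

Original NTs in T[0,3] deriving "ccaa": ["S"]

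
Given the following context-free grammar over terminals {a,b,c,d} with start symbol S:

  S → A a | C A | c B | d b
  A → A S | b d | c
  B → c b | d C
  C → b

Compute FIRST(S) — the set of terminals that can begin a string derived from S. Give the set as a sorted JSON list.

FIRST iteration:
[1]
  A via A→b d: +{b}
  A via A→c: +{c}
  B via B→c b: +{c}
  B via B→d C: +{d}
  C via C→b: +{b}
  S via S→A a: +{b,c}
  S via S→d b: +{d}
  FIRST(S)={b,c,d}  FIRST(A)={b,c}  FIRST(B)={c,d}  FIRST(C)={b}
[2] done
  FIRST(S)={b,c,d}  FIRST(A)={b,c}  FIRST(B)={c,d}  FIRST(C)={b}

FIRST(S) = ["b", "c", "d"]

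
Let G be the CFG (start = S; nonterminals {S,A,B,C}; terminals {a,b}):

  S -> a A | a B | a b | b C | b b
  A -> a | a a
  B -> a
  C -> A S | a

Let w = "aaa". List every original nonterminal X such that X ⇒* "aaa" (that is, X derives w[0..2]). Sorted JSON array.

Convert to CNF:
  S -> T0 A | T0 B | T0 T1 | T1 C | T1 T1
  A -> T0 T0 | a
  B -> a
  C -> A S | a
  T0 -> a
  T1 -> b

CYK table (by increasing span) — only the sub-triangle for w[0..2]:
  [0..0]={A,B,C,T0}  "a"  orig:{A,B,C}
  [1..1]={A,B,C,T0}  "a"  orig:{A,B,C}
  [2..2]={A,B,C,T0}  "a"  orig:{A,B,C}
  [0..1]={A,S}  "aa"
  [1..2]={A,S}  "aa"
  [0..2]={C,S}  "aaa"

Original NTs in T[0,2] deriving "aaa": ["C", "S"]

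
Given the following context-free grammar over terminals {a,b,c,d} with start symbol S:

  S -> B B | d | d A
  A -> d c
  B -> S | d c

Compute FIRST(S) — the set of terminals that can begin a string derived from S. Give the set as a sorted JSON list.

FIRST iteration:
pass 1:
  A via A→d c: +{d}
  B via B→d c: +{d}
  S via S→B B: +{d}
  FIRST(S)={d}  FIRST(A)={d}  FIRST(B)={d}
pass 2: done
  FIRST(S)={d}  FIRST(A)={d}  FIRST(B)={d}

FIRST(S) = ["d"]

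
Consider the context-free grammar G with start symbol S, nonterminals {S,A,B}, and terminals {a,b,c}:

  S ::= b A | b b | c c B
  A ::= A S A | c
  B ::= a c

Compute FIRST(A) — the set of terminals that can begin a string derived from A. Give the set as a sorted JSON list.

Compute FIRST by fixpoint:
pass 1:
  A via A→c: +{c}
  B via B→a c: +{a}
  S via S→b A: +{b}
  S via S→c c B: +{c}
  S: {b,c}  A: {c}  B: {a}
pass 2: — fixpoint
  S: {b,c}  A: {c}  B: {a}

FIRST(A) = ["c"]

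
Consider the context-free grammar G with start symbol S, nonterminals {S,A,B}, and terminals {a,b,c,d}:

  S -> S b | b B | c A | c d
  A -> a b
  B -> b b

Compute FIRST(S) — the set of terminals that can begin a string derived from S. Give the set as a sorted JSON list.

FIRST sets, iterate to fixpoint:
round 1:
  A via A→a b: +{a}
  B via B→b b: +{b}
  S via S→b B: +{b}
  S via S→c A: +{c}
  S: {b,c}  A: {a}  B: {b}
round 2: done
  S: {b,c}  A: {a}  B: {b}

FIRST(S) = ["b", "c"]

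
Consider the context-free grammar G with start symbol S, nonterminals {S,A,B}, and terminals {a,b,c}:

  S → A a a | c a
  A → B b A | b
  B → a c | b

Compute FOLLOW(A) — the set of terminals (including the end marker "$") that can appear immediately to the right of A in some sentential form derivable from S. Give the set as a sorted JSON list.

Compute FIRST by fixpoint:
round 1:
  A via A→b: +{b}
  B via B→a c: +{a}
  B via B→b: +{b}
  S via S→A a a: +{b}
  S via S→c a: +{c}
  FIRST(S)={b,c}  FIRST(A)={b}  FIRST(B)={a,b}
round 2:
  A via A→B b A: +{a}
  S via S→A a a: +{a}
  FIRST(S)={a,b,c}  FIRST(A)={a,b}  FIRST(B)={a,b}
round 3: (no change)
  FIRST(S)={a,b,c}  FIRST(A)={a,b}  FIRST(B)={a,b}

Compute FOLLOW by fixpoint:
initialize: $ ∈ FOLLOW(S)
[1]
  A→B b A: FOLLOW(B) ⊇ FIRST(b) = {b}; new: +{b}
  S→A a a: FOLLOW(A) ⊇ FIRST(a) = {a}; new: +{a}
  FOLLOW[S]={$}  FOLLOW[A]={a}  FOLLOW[B]={b}
[2] done
  FOLLOW[S]={$}  FOLLOW[A]={a}  FOLLOW[B]={b}

FOLLOW(A) = ["a"]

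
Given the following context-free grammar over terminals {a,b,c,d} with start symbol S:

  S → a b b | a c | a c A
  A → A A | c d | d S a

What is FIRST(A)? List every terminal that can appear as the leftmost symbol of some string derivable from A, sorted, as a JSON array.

Compute FIRST by fixpoint:
[1]
  A via A→c d: +{c}
  A via A→d S a: +{d}
  S via S→a b b: +{a}
  FIRST[S]={a}  FIRST[A]={c,d}
[2] done
  FIRST[S]={a}  FIRST[A]={c,d}

FIRST(A) = ["c", "d"]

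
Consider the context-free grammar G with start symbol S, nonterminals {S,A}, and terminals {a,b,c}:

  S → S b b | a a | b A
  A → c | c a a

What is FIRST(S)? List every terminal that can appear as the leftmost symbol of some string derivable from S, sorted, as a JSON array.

Compute FIRST by fixpoint:
iter 1:
  A via A→c: +{c}
  S via S→a a: +{a}
  S via S→b A: +{b}
  FIRST[S]={a,b}  FIRST[A]={c}
iter 2: done
  FIRST[S]={a,b}  FIRST[A]={c}

FIRST(S) = ["a", "b"]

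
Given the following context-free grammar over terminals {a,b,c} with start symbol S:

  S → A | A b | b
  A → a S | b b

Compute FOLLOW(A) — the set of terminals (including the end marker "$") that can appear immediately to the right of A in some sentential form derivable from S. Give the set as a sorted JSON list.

FIRST iteration:
round 1:
  A via A→a S: +{a}
  A via A→b b: +{b}
  S via S→A: +{a,b}
  FIRST[S]={a,b}  FIRST[A]={a,b}
round 2: (stable)
  FIRST[S]={a,b}  FIRST[A]={a,b}

FOLLOW sets:
initialize: $ ∈ FOLLOW(S)
pass 1:
  S→A: FOLLOW(A) ⊇ FOLLOW(S) ⊇ {$}; new: +{$}
  S→A b: FOLLOW(A) ⊇ FIRST(b) = {b}; new: +{b}
  FOLLOW(S)={$}  FOLLOW(A)={$,b}
pass 2:
  A→a S: FOLLOW(S) ⊇ FOLLOW(A) ⊇ {$,b}; new: +{b}
  FOLLOW(S)={$,b}  FOLLOW(A)={$,b}
pass 3: done
  FOLLOW(S)={$,b}  FOLLOW(A)={$,b}

FOLLOW(A) = ["$", "b"]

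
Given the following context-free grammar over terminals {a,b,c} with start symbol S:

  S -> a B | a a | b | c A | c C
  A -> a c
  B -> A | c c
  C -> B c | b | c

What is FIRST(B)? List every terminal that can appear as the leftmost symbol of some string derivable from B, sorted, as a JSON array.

FIRST sets, iterate to fixpoint:
[1]
  A via A→a c: +{a}
  B via B→A: +{a}
  B via B→c c: +{c}
  C via C→B c: +{a,c}
  C via C→b: +{b}
  S via S→a B: +{a}
  S via S→b: +{b}
  S via S→c A: +{c}
  FIRST[S]={a,b,c}  FIRST[A]={a}  FIRST[B]={a,c}  FIRST[C]={a,b,c}
[2] done
  FIRST[S]={a,b,c}  FIRST[A]={a}  FIRST[B]={a,c}  FIRST[C]={a,b,c}

FIRST(B) = ["a", "c"]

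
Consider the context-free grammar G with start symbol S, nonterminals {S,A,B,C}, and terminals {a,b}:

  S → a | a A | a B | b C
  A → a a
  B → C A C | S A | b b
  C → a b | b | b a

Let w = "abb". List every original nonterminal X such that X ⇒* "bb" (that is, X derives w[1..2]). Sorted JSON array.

Convert to CNF:
  S -> T0 A | T0 B | T1 C | a
  A -> T0 T0
  B -> C X2 | S A | T1 T1
  C -> T0 T1 | T1 T0 | b
  T0 -> a
  T1 -> b
  X2 -> A C

CYK table (by increasing span) (cells [i..j] with 1 ≤ i ≤ j ≤ 2 only):
  cell(1,1) b: {C,T1}  orig:{C}
  cell(2,2) b: {C,T1}  orig:{C}
  cell(1,2) bb: {B,S}

Original NTs in T[1,2] deriving "bb": ["B", "S"]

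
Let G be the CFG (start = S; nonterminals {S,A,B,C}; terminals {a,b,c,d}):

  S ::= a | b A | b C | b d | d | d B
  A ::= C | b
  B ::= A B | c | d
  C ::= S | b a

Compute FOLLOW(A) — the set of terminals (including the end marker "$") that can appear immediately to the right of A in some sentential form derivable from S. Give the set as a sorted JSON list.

FIRST iteration:
round 1:
  A via A→b: +{b}
  B via B→A B: +{b}
  B via B→c: +{c}
  B via B→d: +{d}
  C via C→b a: +{b}
  S via S→a: +{a}
  S via S→b A: +{b}
  S via S→d: +{d}
  S: {a,b,d}  A: {b}  B: {b,c,d}  C: {b}
round 2:
  C via C→S: +{a,d}
  S: {a,b,d}  A: {b}  B: {b,c,d}  C: {a,b,d}
round 3:
  A via A→C: +{a,d}
  B via B→A B: +{a}
  S: {a,b,d}  A: {a,b,d}  B: {a,b,c,d}  C: {a,b,d}
round 4: (no change)
  S: {a,b,d}  A: {a,b,d}  B: {a,b,c,d}  C: {a,b,d}

FOLLOW sets:
seed FOLLOW(S) with $
pass 1:
  B→A B: FOLLOW(A) ⊇ FIRST(B) = {a,b,c,d}; new: +{a,b,c,d}
  S→b A: FOLLOW(A) ⊇ FOLLOW(S) ⊇ {$}; new: +{$}
  S→b C: FOLLOW(C) ⊇ FOLLOW(S) ⊇ {$}; new: +{$}
  S→d B: FOLLOW(B) ⊇ FOLLOW(S) ⊇ {$}; new: +{$}
  FOLLOW[S]={$}  FOLLOW[A]={$,a,b,c,d}  FOLLOW[B]={$}  FOLLOW[C]={$}
pass 2:
  A→C: FOLLOW(C) ⊇ FOLLOW(A) ⊇ {$,a,b,c,d}; new: +{a,b,c,d}
  C→S: FOLLOW(S) ⊇ FOLLOW(C) ⊇ {$,a,b,c,d}; new: +{a,b,c,d}
  S→d B: FOLLOW(B) ⊇ FOLLOW(S) ⊇ {$,a,b,c,d}; new: +{a,b,c,d}
  FOLLOW[S]={$,a,b,c,d}  FOLLOW[A]={$,a,b,c,d}  FOLLOW[B]={$,a,b,c,d}  FOLLOW[C]={$,a,b,c,d}
pass 3: done
  FOLLOW[S]={$,a,b,c,d}  FOLLOW[A]={$,a,b,c,d}  FOLLOW[B]={$,a,b,c,d}  FOLLOW[C]={$,a,b,c,d}

FOLLOW(A) = ["$", "a", "b", "c", "d"]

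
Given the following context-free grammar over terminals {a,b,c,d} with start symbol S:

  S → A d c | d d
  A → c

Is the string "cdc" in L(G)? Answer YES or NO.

Convert to CNF:
  S -> A X2 | T0 T0
  A -> c
  T0 -> d
  T1 -> c
  X2 -> T0 T1

CYK fill:
  [0..0]={A,T1}  "c"  orig:{A}
  [1..1]={T0}  "d"  orig:{}
  [2..2]={A,T1}  "c"  orig:{A}
  [0..1]=∅  "cd"
  [1..2]={X2}  "dc"  orig:{}
  [0..2]={S}  "cdc"

S ∈ T[0,2] ⇒ YES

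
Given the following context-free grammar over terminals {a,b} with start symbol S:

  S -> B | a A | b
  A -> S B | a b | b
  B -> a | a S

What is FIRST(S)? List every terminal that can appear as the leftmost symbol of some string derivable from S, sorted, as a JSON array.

Compute FIRST by fixpoint:
round 1:
  A via A→a b: +{a}
  A via A→b: +{b}
  B via B→a: +{a}
  S via S→B: +{a}
  S via S→b: +{b}
  FIRST[S]={a,b}  FIRST[A]={a,b}  FIRST[B]={a}
round 2: done
  FIRST[S]={a,b}  FIRST[A]={a,b}  FIRST[B]={a}

FIRST(S) = ["a", "b"]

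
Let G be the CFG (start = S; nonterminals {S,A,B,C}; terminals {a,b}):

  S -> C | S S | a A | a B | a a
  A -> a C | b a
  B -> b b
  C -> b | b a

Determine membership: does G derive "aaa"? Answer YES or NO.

CNF form of G:
  S -> S S | T0 A | T0 B | T0 T0 | T1 T0 | b
  A -> T0 C | T1 T0
  B -> T1 T1
  C -> T1 T0 | b
  T0 -> a
  T1 -> b

CYK table (by increasing span):
  [0..0]={T0}  "a"  orig:{}
  [1..1]={T0}  "a"  orig:{}
  [2..2]={T0}  "a"  orig:{}
  [0..1]={S}  "aa"
  [1..2]={S}  "aa"
  [0..2]=∅  "aaa"

S ∉ T[0,2] ⇒ NO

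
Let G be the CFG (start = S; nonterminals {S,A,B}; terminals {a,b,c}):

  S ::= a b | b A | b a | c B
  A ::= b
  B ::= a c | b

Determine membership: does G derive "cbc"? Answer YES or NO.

Convert to CNF:
  S -> T0 T2 | T1 B | T2 A | T2 T0
  A -> b
  B -> T0 T1 | b
  T0 -> a
  T1 -> c
  T2 -> b

CYK table (by increasing span):
  [0..0]={T1}  "c"  orig:{}
  [1..1]={A,B,T2}  "b"  orig:{A,B}
  [2..2]={T1}  "c"  orig:{}
  [0..1]={S}  "cb"
  [1..2]=∅  "bc"
  [0..2]=∅  "cbc"

S ∉ T[0,2] ⇒ NO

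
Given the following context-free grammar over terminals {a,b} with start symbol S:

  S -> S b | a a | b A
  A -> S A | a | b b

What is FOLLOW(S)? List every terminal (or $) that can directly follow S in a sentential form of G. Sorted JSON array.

Compute FIRST by fixpoint:
pass 1:
  A via A→a: +{a}
  A via A→b b: +{b}
  S via S→a a: +{a}
  S via S→b A: +{b}
  FIRST[S]={a,b}  FIRST[A]={a,b}
pass 2: done
  FIRST[S]={a,b}  FIRST[A]={a,b}

FOLLOW sets:
seed FOLLOW(S) with $
iter 1:
  A→S A: FOLLOW(S) ⊇ FIRST(A) = {a,b}; new: +{a,b}
  S→b A: FOLLOW(A) ⊇ FOLLOW(S) ⊇ {$,a,b}; new: +{$,a,b}
  FOLLOW(S)={$,a,b}  FOLLOW(A)={$,a,b}
iter 2: (stable)
  FOLLOW(S)={$,a,b}  FOLLOW(A)={$,a,b}

FOLLOW(S) = ["$", "a", "b"]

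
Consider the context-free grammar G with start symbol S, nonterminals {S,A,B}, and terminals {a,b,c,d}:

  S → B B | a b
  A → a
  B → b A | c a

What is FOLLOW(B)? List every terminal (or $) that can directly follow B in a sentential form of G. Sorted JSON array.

Compute FIRST by fixpoint:
[1]
  A via A→a: +{a}
  B via B→b A: +{b}
  B via B→c a: +{c}
  S via S→B B: +{b,c}
  S via S→a b: +{a}
  FIRST[S]={a,b,c}  FIRST[A]={a}  FIRST[B]={b,c}
[2] — fixpoint
  FIRST[S]={a,b,c}  FIRST[A]={a}  FIRST[B]={b,c}

FOLLOW sets:
FOLLOW(S) := {$}
pass 1:
  S→B B: FOLLOW(B) ⊇ FIRST(B) = {b,c}; new: +{b,c}
  S→B B: FOLLOW(B) ⊇ FOLLOW(S) ⊇ {$}; new: +{$}
  FOLLOW[S]={$}  FOLLOW[A]={}  FOLLOW[B]={$,b,c}
pass 2:
  B→b A: FOLLOW(A) ⊇ FOLLOW(B) ⊇ {$,b,c}; new: +{$,b,c}
  FOLLOW[S]={$}  FOLLOW[A]={$,b,c}  FOLLOW[B]={$,b,c}
pass 3: (stable)
  FOLLOW[S]={$}  FOLLOW[A]={$,b,c}  FOLLOW[B]={$,b,c}

FOLLOW(B) = ["$", "b", "c"]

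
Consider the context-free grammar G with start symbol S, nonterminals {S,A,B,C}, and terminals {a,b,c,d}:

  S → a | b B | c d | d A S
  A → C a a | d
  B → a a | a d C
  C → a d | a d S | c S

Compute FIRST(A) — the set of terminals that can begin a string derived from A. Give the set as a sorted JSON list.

FIRST sets, iterate to fixpoint:
pass 1:
  A via A→d: +{d}
  B via B→a a: +{a}
  C via C→a d: +{a}
  C via C→c S: +{c}
  S via S→a: +{a}
  S via S→b B: +{b}
  S via S→c d: +{c}
  S via S→d A S: +{d}
  FIRST[S]={a,b,c,d}  FIRST[A]={d}  FIRST[B]={a}  FIRST[C]={a,c}
pass 2:
  A via A→C a a: +{a,c}
  FIRST[S]={a,b,c,d}  FIRST[A]={a,c,d}  FIRST[B]={a}  FIRST[C]={a,c}
pass 3: — fixpoint
  FIRST[S]={a,b,c,d}  FIRST[A]={a,c,d}  FIRST[B]={a}  FIRST[C]={a,c}

FIRST(A) = ["a", "c", "d"]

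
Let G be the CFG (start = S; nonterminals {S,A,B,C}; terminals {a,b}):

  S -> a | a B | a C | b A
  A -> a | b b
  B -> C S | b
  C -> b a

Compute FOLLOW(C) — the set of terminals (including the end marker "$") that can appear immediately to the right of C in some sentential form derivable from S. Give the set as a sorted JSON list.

FIRST sets, iterate to fixpoint:
pass 1:
  A via A→a: +{a}
  A via A→b b: +{b}
  B via B→b: +{b}
  C via C→b a: +{b}
  S via S→a: +{a}
  S via S→b A: +{b}
  FIRST(S)={a,b}  FIRST(A)={a,b}  FIRST(B)={b}  FIRST(C)={b}
pass 2: — fixpoint
  FIRST(S)={a,b}  FIRST(A)={a,b}  FIRST(B)={b}  FIRST(C)={b}

Compute FOLLOW by fixpoint:
FOLLOW(S) := {$}
[1]
  B→C S: FOLLOW(C) ⊇ FIRST(S) = {a,b}; new: +{a,b}
  S→a B: FOLLOW(B) ⊇ FOLLOW(S) ⊇ {$}; new: +{$}
  S→a C: FOLLOW(C) ⊇ FOLLOW(S) ⊇ {$}; new: +{$}
  S→b A: FOLLOW(A) ⊇ FOLLOW(S) ⊇ {$}; new: +{$}
  FOLLOW[S]={$}  FOLLOW[A]={$}  FOLLOW[B]={$}  FOLLOW[C]={$,a,b}
[2] done
  FOLLOW[S]={$}  FOLLOW[A]={$}  FOLLOW[B]={$}  FOLLOW[C]={$,a,b}

FOLLOW(C) = ["$", "a", "b"]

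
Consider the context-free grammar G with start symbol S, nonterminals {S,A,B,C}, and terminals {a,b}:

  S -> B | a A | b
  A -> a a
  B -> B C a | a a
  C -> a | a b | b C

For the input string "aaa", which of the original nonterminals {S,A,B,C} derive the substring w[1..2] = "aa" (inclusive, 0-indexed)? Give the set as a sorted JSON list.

CNF form of G:
  S -> B X3 | T0 A | T0 T0 | b
  A -> T0 T0
  B -> B X2 | T0 T0
  C -> T0 T1 | T1 C | a
  T0 -> a
  T1 -> b
  X2 -> C T0
  X3 -> C T0

CYK fill, restricted to cells inside w[1..2]:
  T[1,1] 'a' = {C,T0}  orig:{C}
  T[2,2] 'a' = {C,T0}  orig:{C}
  T[1,2] 'aa' = {A,B,S,X2,X3}  orig:{A,B,S}

Original NTs in T[1,2] deriving "aa": ["A", "B", "S"]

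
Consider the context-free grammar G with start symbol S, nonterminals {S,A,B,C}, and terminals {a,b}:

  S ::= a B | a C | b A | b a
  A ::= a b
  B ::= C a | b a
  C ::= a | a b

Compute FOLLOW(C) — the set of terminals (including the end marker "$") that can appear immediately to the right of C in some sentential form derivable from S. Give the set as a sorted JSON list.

Compute FIRST by fixpoint:
pass 1:
  A via A→a b: +{a}
  B via B→b a: +{b}
  C via C→a: +{a}
  S via S→a B: +{a}
  S via S→b A: +{b}
  S: {a,b}  A: {a}  B: {b}  C: {a}
pass 2:
  B via B→C a: +{a}
  S: {a,b}  A: {a}  B: {a,b}  C: {a}
pass 3: (stable)
  S: {a,b}  A: {a}  B: {a,b}  C: {a}

Compute FOLLOW by fixpoint:
seed FOLLOW(S) with $
[1]
  B→C a: FOLLOW(C) ⊇ FIRST(a) = {a}; new: +{a}
  S→a B: FOLLOW(B) ⊇ FOLLOW(S) ⊇ {$}; new: +{$}
  S→a C: FOLLOW(C) ⊇ FOLLOW(S) ⊇ {$}; new: +{$}
  S→b A: FOLLOW(A) ⊇ FOLLOW(S) ⊇ {$}; new: +{$}
  FOLLOW[S]={$}  FOLLOW[A]={$}  FOLLOW[B]={$}  FOLLOW[C]={$,a}
[2] (no change)
  FOLLOW[S]={$}  FOLLOW[A]={$}  FOLLOW[B]={$}  FOLLOW[C]={$,a}

FOLLOW(C) = ["$", "a"]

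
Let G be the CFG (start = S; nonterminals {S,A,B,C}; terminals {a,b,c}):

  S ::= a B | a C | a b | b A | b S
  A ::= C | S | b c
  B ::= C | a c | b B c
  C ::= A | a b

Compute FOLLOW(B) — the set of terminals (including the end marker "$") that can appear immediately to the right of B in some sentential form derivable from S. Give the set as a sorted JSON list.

Compute FIRST by fixpoint:
iter 1:
  A via A→b c: +{b}
  B via B→a c: +{a}
  B via B→b B c: +{b}
  C via C→A: +{b}
  C via C→a b: +{a}
  S via S→a B: +{a}
  S via S→b A: +{b}
  S: {a,b}  A: {b}  B: {a,b}  C: {a,b}
iter 2:
  A via A→C: +{a}
  S: {a,b}  A: {a,b}  B: {a,b}  C: {a,b}
iter 3: (no change)
  S: {a,b}  A: {a,b}  B: {a,b}  C: {a,b}

Compute FOLLOW by fixpoint:
seed FOLLOW(S) with $
round 1:
  B→b B c: FOLLOW(B) ⊇ FIRST(c) = {c}; new: +{c}
  S→a B: FOLLOW(B) ⊇ FOLLOW(S) ⊇ {$}; new: +{$}
  S→a C: FOLLOW(C) ⊇ FOLLOW(S) ⊇ {$}; new: +{$}
  S→b A: FOLLOW(A) ⊇ FOLLOW(S) ⊇ {$}; new: +{$}
  FOLLOW[S]={$}  FOLLOW[A]={$}  FOLLOW[B]={$,c}  FOLLOW[C]={$}
round 2:
  B→C: FOLLOW(C) ⊇ FOLLOW(B) ⊇ {$,c}; new: +{c}
  C→A: FOLLOW(A) ⊇ FOLLOW(C) ⊇ {$,c}; new: +{c}
  FOLLOW[S]={$}  FOLLOW[A]={$,c}  FOLLOW[B]={$,c}  FOLLOW[C]={$,c}
round 3:
  A→S: FOLLOW(S) ⊇ FOLLOW(A) ⊇ {$,c}; new: +{c}
  FOLLOW[S]={$,c}  FOLLOW[A]={$,c}  FOLLOW[B]={$,c}  FOLLOW[C]={$,c}
round 4: done
  FOLLOW[S]={$,c}  FOLLOW[A]={$,c}  FOLLOW[B]={$,c}  FOLLOW[C]={$,c}

FOLLOW(B) = ["$", "c"]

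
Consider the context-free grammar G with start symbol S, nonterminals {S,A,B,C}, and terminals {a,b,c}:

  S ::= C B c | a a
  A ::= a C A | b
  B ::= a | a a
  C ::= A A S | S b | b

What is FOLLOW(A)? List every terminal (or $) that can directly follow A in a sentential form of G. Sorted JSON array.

Compute FIRST by fixpoint:
[1]
  A via A→a C A: +{a}
  A via A→b: +{b}
  B via B→a: +{a}
  C via C→A A S: +{a,b}
  S via S→C B c: +{a,b}
  FIRST(S)={a,b}  FIRST(A)={a,b}  FIRST(B)={a}  FIRST(C)={a,b}
[2] (no change)
  FIRST(S)={a,b}  FIRST(A)={a,b}  FIRST(B)={a}  FIRST(C)={a,b}

Compute FOLLOW by fixpoint:
seed FOLLOW(S) with $
iter 1:
  A→a C A: FOLLOW(C) ⊇ FIRST(A) = {a,b}; new: +{a,b}
  C→A A S: FOLLOW(A) ⊇ FIRST(A) = {a,b}; new: +{a,b}
  C→A A S: FOLLOW(S) ⊇ FOLLOW(C) ⊇ {a,b}; new: +{a,b}
  S→C B c: FOLLOW(B) ⊇ FIRST(c) = {c}; new: +{c}
  FOLLOW[S]={$,a,b}  FOLLOW[A]={a,b}  FOLLOW[B]={c}  FOLLOW[C]={a,b}
iter 2: (no change)
  FOLLOW[S]={$,a,b}  FOLLOW[A]={a,b}  FOLLOW[B]={c}  FOLLOW[C]={a,b}

FOLLOW(A) = ["a", "b"]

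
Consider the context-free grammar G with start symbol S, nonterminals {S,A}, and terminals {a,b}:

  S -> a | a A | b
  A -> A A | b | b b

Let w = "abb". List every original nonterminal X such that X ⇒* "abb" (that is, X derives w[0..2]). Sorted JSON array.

CNF form of G:
  S -> T1 A | a | b
  A -> A A | T0 T0 | b
  T0 -> b
  T1 -> a

CYK table (by increasing span), restricted to cells inside w[0..2]:
  cell(0,0) a: {S,T1}  orig:{S}
  cell(1,1) b: {A,S,T0}  orig:{A,S}
  cell(2,2) b: {A,S,T0}  orig:{A,S}
  cell(0,1) ab: {S}
  cell(1,2) bb: {A}
  cell(0,2) abb: {S}

Original NTs in T[0,2] deriving "abb": ["S"]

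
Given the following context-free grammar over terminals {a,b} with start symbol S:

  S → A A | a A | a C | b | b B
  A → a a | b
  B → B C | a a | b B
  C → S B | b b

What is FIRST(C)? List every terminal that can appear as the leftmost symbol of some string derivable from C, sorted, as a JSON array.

Compute FIRST by fixpoint:
iter 1:
  A via A→a a: +{a}
  A via A→b: +{b}
  B via B→a a: +{a}
  B via B→b B: +{b}
  C via C→b b: +{b}
  S via S→A A: +{a,b}
  S: {a,b}  A: {a,b}  B: {a,b}  C: {b}
iter 2:
  C via C→S B: +{a}
  S: {a,b}  A: {a,b}  B: {a,b}  C: {a,b}
iter 3: (no change)
  S: {a,b}  A: {a,b}  B: {a,b}  C: {a,b}

FIRST(C) = ["a", "b"]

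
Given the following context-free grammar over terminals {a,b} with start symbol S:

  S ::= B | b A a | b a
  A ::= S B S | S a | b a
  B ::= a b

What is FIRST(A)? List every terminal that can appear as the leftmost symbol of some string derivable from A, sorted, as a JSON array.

Compute FIRST by fixpoint:
round 1:
  A via A→b a: +{b}
  B via B→a b: +{a}
  S via S→B: +{a}
  S via S→b A a: +{b}
  FIRST(S)={a,b}  FIRST(A)={b}  FIRST(B)={a}
round 2:
  A via A→S B S: +{a}
  FIRST(S)={a,b}  FIRST(A)={a,b}  FIRST(B)={a}
round 3: (stable)
  FIRST(S)={a,b}  FIRST(A)={a,b}  FIRST(B)={a}

FIRST(A) = ["a", "b"]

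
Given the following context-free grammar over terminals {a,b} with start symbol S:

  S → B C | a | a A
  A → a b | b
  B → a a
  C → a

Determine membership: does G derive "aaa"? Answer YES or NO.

CNF form of G:
  S -> B C | T0 A | a
  A -> T0 T1 | b
  B -> T0 T0
  C -> a
  T0 -> a
  T1 -> b

Fill CYK table bottom-up:
  T[0,0] 'a' = {C,S,T0}  orig:{C,S}
  T[1,1] 'a' = {C,S,T0}  orig:{C,S}
  T[2,2] 'a' = {C,S,T0}  orig:{C,S}
  T[0,1] 'aa' = {B}
  T[1,2] 'aa' = {B}
  T[0,2] 'aaa' = {S}

S ∈ T[0,2] ⇒ YES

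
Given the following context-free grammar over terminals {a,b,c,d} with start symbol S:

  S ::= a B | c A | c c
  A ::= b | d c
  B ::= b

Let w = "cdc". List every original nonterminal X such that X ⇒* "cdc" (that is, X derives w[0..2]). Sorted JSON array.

CNF form of G:
  S -> T1 A | T1 T1 | T2 B
  A -> T0 T1 | b
  B -> b
  T0 -> d
  T1 -> c
  T2 -> a

CYK table (by increasing span) (cells [i..j] with 0 ≤ i ≤ j ≤ 2 only):
  [0..0]={T1}  "c"  orig:{}
  [1..1]={T0}  "d"  orig:{}
  [2..2]={T1}  "c"  orig:{}
  [0..1]=∅  "cd"
  [1..2]={A}  "dc"
  [0..2]={S}  "cdc"

Original NTs in T[0,2] deriving "cdc": ["S"]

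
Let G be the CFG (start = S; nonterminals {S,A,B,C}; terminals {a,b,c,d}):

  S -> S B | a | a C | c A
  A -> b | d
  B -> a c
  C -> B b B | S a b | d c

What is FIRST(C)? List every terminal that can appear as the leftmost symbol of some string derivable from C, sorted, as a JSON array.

FIRST iteration:
iter 1:
  A via A→b: +{b}
  A via A→d: +{d}
  B via B→a c: +{a}
  C via C→B b B: +{a}
  C via C→d c: +{d}
  S via S→a: +{a}
  S via S→c A: +{c}
  FIRST(S)={a,c}  FIRST(A)={b,d}  FIRST(B)={a}  FIRST(C)={a,d}
iter 2:
  C via C→S a b: +{c}
  FIRST(S)={a,c}  FIRST(A)={b,d}  FIRST(B)={a}  FIRST(C)={a,c,d}
iter 3: done
  FIRST(S)={a,c}  FIRST(A)={b,d}  FIRST(B)={a}  FIRST(C)={a,c,d}

FIRST(C) = ["a", "c", "d"]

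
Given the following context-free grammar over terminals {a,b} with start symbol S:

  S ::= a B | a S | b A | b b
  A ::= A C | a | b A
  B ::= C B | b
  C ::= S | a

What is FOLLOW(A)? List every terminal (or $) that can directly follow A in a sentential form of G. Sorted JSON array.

FIRST iteration:
round 1:
  A via A→a: +{a}
  A via A→b A: +{b}
  B via B→b: +{b}
  C via C→a: +{a}
  S via S→a B: +{a}
  S via S→b A: +{b}
  S: {a,b}  A: {a,b}  B: {b}  C: {a}
round 2:
  B via B→C B: +{a}
  C via C→S: +{b}
  S: {a,b}  A: {a,b}  B: {a,b}  C: {a,b}
round 3: — fixpoint
  S: {a,b}  A: {a,b}  B: {a,b}  C: {a,b}

FOLLOW sets:
FOLLOW(S) := {$}
round 1:
  A→A C: FOLLOW(A) ⊇ FIRST(C) = {a,b}; new: +{a,b}
  A→A C: FOLLOW(C) ⊇ FOLLOW(A) ⊇ {a,b}; new: +{a,b}
  C→S: FOLLOW(S) ⊇ FOLLOW(C) ⊇ {a,b}; new: +{a,b}
  S→a B: FOLLOW(B) ⊇ FOLLOW(S) ⊇ {$,a,b}; new: +{$,a,b}
  S→b A: FOLLOW(A) ⊇ FOLLOW(S) ⊇ {$,a,b}; new: +{$}
  FOLLOW[S]={$,a,b}  FOLLOW[A]={$,a,b}  FOLLOW[B]={$,a,b}  FOLLOW[C]={a,b}
round 2:
  A→A C: FOLLOW(C) ⊇ FOLLOW(A) ⊇ {$,a,b}; new: +{$}
  FOLLOW[S]={$,a,b}  FOLLOW[A]={$,a,b}  FOLLOW[B]={$,a,b}  FOLLOW[C]={$,a,b}
round 3: — fixpoint
  FOLLOW[S]={$,a,b}  FOLLOW[A]={$,a,b}  FOLLOW[B]={$,a,b}  FOLLOW[C]={$,a,b}

FOLLOW(A) = ["$", "a", "b"]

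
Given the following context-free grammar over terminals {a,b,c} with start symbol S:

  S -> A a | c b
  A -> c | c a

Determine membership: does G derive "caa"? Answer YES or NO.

Convert to CNF:
  S -> A T1 | T0 T2
  A -> T0 T1 | c
  T0 -> c
  T1 -> a
  T2 -> b

CYK table (by increasing span):
  cell(0,0) c: {A,T0}  orig:{A}
  cell(1,1) a: {T1}  orig:{}
  cell(2,2) a: {T1}  orig:{}
  cell(0,1) ca: {A,S}
  cell(1,2) aa: ∅
  cell(0,2) caa: {S}

S ∈ T[0,2] ⇒ YES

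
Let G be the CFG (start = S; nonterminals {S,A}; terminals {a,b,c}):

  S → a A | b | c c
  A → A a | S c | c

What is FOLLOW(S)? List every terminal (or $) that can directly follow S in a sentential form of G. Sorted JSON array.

FIRST sets, iterate to fixpoint:
iter 1:
  A via A→c: +{c}
  S via S→a A: +{a}
  S via S→b: +{b}
  S via S→c c: +{c}
  FIRST(S)={a,b,c}  FIRST(A)={c}
iter 2:
  A via A→S c: +{a,b}
  FIRST(S)={a,b,c}  FIRST(A)={a,b,c}
iter 3: (no change)
  FIRST(S)={a,b,c}  FIRST(A)={a,b,c}

FOLLOW sets:
FOLLOW(S) := {$}
round 1:
  A→A a: FOLLOW(A) ⊇ FIRST(a) = {a}; new: +{a}
  A→S c: FOLLOW(S) ⊇ FIRST(c) = {c}; new: +{c}
  S→a A: FOLLOW(A) ⊇ FOLLOW(S) ⊇ {$,c}; new: +{$,c}
  FOLLOW(S)={$,c}  FOLLOW(A)={$,a,c}
round 2: (stable)
  FOLLOW(S)={$,c}  FOLLOW(A)={$,a,c}

FOLLOW(S) = ["$", "c"]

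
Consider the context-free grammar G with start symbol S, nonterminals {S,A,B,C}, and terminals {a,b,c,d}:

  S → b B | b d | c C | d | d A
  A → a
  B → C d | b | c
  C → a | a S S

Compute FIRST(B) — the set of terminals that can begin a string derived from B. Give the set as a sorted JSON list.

FIRST iteration:
round 1:
  A via A→a: +{a}
  B via B→b: +{b}
  B via B→c: +{c}
  C via C→a: +{a}
  S via S→b B: +{b}
  S via S→c C: +{c}
  S via S→d: +{d}
  FIRST[S]={b,c,d}  FIRST[A]={a}  FIRST[B]={b,c}  FIRST[C]={a}
round 2:
  B via B→C d: +{a}
  FIRST[S]={b,c,d}  FIRST[A]={a}  FIRST[B]={a,b,c}  FIRST[C]={a}
round 3: — fixpoint
  FIRST[S]={b,c,d}  FIRST[A]={a}  FIRST[B]={a,b,c}  FIRST[C]={a}

FIRST(B) = ["a", "b", "c"]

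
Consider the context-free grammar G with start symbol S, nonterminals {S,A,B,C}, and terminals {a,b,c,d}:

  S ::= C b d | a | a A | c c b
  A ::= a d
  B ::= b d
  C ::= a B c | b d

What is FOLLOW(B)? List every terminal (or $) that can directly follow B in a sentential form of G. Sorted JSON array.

FIRST sets, iterate to fixpoint:
[1]
  A via A→a d: +{a}
  B via B→b d: +{b}
  C via C→a B c: +{a}
  C via C→b d: +{b}
  S via S→C b d: +{a,b}
  S via S→c c b: +{c}
  FIRST(S)={a,b,c}  FIRST(A)={a}  FIRST(B)={b}  FIRST(C)={a,b}
[2] (no change)
  FIRST(S)={a,b,c}  FIRST(A)={a}  FIRST(B)={b}  FIRST(C)={a,b}

FOLLOW sets:
initialize: $ ∈ FOLLOW(S)
round 1:
  C→a B c: FOLLOW(B) ⊇ FIRST(c) = {c}; new: +{c}
  S→C b d: FOLLOW(C) ⊇ FIRST(b) = {b}; new: +{b}
  S→a A: FOLLOW(A) ⊇ FOLLOW(S) ⊇ {$}; new: +{$}
  FOLLOW(S)={$}  FOLLOW(A)={$}  FOLLOW(B)={c}  FOLLOW(C)={b}
round 2: — fixpoint
  FOLLOW(S)={$}  FOLLOW(A)={$}  FOLLOW(B)={c}  FOLLOW(C)={b}

FOLLOW(B) = ["c"]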